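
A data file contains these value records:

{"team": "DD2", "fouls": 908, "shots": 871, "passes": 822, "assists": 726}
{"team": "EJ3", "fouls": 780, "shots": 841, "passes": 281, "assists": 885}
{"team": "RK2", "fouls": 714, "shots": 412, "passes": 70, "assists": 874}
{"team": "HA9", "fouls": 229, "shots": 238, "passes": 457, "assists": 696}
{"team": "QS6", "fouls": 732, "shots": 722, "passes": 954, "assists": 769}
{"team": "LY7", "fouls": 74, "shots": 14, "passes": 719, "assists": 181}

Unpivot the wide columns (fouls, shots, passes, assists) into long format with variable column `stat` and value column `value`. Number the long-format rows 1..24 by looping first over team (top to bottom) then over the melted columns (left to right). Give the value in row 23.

24 rows total (6 × 4). Row 23: index ⌊(23-1)/4⌋ = 5 into team → LY7; (23-1) mod 4 = 2 into the melted columns → passes.
So row 23 is (LY7, passes, 719); value = 719.

719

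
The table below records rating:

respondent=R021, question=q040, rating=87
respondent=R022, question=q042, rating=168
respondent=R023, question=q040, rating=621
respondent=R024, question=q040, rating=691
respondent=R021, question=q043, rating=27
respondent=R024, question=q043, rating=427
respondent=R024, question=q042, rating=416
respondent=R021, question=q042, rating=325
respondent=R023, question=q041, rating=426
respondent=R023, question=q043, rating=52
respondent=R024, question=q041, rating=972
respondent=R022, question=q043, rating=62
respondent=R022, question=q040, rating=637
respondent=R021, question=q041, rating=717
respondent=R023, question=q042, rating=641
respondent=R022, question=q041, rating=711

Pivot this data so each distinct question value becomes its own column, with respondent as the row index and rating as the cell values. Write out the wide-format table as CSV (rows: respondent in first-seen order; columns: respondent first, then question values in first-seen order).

respondent,q040,q042,q043,q041
R021,87,325,27,717
R022,637,168,62,711
R023,621,641,52,426
R024,691,416,427,972

Columns: respondent plus the 4 distinct question values (q040, q042, q043, q041).
For example, row R021 column q040 takes rating=87 from the long row (R021, q040).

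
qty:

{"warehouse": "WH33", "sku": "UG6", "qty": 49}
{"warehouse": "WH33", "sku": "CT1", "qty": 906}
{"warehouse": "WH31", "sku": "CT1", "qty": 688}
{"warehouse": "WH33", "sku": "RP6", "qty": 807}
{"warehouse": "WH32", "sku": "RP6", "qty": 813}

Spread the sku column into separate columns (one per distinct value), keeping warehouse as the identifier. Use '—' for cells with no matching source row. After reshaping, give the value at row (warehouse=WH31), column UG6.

No long-format row has warehouse=WH31 and sku=UG6, so the cell is —.

—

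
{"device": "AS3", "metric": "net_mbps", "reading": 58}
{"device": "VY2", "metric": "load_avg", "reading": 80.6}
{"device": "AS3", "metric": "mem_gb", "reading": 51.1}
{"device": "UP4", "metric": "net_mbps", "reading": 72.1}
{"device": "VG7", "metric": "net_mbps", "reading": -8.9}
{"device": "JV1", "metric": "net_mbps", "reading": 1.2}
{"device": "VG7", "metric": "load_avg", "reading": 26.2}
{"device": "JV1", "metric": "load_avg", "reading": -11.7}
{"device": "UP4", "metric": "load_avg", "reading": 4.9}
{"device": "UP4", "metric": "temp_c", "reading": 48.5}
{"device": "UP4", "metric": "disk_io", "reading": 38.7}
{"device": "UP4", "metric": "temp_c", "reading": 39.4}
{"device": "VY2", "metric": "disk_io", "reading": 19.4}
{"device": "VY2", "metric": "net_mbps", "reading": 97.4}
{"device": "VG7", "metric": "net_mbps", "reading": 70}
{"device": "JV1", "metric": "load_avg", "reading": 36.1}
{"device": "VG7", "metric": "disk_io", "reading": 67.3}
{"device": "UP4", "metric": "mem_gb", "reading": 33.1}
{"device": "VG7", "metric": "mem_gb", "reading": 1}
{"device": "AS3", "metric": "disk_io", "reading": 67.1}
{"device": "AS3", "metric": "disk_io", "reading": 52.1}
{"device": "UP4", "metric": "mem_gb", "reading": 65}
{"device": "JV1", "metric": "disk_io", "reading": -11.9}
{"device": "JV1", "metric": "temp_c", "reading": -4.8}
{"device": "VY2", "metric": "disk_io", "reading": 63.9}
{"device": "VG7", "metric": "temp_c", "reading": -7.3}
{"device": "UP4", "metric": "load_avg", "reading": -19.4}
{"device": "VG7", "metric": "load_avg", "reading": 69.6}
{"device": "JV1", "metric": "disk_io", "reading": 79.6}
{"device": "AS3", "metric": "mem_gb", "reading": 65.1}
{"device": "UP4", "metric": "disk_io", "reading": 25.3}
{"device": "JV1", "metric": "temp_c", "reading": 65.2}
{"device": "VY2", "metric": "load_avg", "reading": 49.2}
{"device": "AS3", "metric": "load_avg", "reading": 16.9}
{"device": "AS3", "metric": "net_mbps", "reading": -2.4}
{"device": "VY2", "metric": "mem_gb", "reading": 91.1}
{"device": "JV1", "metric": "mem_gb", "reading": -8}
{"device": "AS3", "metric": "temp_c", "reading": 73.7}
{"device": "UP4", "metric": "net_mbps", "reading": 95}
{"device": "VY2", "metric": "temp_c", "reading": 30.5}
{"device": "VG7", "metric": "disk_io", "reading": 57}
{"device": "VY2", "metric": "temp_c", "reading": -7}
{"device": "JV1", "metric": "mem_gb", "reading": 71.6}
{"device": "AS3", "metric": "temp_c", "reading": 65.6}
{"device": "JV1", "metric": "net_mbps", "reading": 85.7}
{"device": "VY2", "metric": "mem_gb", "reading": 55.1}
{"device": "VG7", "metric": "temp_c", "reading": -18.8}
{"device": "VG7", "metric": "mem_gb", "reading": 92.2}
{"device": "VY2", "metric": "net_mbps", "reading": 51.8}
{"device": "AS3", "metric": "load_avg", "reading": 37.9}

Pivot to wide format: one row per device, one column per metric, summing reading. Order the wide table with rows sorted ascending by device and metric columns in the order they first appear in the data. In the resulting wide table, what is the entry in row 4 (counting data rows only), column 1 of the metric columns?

With rows sorted ascending by device, row 4 is device=VG7. metric columns in first-appearance order: net_mbps, load_avg, mem_gb, temp_c, disk_io; column 1 is net_mbps.
Long rows with device=VG7, metric=net_mbps: -8.9 + 70 = 61.1.

61.1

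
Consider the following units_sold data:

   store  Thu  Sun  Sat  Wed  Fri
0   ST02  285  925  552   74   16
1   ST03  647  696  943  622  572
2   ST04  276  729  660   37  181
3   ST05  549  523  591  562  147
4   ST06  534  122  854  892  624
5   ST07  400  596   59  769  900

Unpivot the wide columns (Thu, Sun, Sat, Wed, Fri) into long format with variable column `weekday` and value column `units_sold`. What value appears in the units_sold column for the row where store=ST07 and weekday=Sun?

Unpivoting turns each (store, wide-column) pair into one long row.
The wide cell at row ST07, column Sun holds 596, so the long row (ST07, Sun) has units_sold=596.

596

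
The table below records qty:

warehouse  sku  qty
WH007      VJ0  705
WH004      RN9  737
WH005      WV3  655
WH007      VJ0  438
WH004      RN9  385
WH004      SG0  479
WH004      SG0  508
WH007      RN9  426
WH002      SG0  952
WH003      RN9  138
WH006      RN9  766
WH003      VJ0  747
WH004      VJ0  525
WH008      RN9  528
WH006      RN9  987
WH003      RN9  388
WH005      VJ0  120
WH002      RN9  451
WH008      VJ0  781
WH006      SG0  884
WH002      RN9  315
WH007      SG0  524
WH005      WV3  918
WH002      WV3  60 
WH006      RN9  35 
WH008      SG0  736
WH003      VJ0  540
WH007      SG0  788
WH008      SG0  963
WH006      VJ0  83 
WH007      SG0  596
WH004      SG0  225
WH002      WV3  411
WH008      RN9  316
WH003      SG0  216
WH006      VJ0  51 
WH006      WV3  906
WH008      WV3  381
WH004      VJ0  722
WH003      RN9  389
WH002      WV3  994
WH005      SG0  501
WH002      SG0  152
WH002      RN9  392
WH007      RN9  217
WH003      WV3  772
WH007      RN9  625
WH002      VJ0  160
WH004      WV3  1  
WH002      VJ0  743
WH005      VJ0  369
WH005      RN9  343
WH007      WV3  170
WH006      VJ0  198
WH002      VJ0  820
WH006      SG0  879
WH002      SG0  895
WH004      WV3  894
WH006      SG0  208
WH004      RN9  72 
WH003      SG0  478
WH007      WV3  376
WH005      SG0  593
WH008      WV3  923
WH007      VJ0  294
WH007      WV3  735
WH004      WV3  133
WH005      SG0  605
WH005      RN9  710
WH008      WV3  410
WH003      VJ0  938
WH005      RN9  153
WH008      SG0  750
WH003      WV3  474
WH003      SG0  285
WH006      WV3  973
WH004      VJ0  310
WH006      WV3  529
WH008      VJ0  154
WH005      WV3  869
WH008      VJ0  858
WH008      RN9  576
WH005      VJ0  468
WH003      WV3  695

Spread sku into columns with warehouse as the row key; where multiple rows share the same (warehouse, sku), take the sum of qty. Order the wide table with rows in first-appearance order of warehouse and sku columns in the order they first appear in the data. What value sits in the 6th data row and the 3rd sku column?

With rows in first-appearance order of warehouse, row 6 is warehouse=WH006. sku columns in first-appearance order: VJ0, RN9, WV3, SG0; column 3 is WV3.
Long rows with warehouse=WH006, sku=WV3: 906 + 973 + 529 = 2408.

2408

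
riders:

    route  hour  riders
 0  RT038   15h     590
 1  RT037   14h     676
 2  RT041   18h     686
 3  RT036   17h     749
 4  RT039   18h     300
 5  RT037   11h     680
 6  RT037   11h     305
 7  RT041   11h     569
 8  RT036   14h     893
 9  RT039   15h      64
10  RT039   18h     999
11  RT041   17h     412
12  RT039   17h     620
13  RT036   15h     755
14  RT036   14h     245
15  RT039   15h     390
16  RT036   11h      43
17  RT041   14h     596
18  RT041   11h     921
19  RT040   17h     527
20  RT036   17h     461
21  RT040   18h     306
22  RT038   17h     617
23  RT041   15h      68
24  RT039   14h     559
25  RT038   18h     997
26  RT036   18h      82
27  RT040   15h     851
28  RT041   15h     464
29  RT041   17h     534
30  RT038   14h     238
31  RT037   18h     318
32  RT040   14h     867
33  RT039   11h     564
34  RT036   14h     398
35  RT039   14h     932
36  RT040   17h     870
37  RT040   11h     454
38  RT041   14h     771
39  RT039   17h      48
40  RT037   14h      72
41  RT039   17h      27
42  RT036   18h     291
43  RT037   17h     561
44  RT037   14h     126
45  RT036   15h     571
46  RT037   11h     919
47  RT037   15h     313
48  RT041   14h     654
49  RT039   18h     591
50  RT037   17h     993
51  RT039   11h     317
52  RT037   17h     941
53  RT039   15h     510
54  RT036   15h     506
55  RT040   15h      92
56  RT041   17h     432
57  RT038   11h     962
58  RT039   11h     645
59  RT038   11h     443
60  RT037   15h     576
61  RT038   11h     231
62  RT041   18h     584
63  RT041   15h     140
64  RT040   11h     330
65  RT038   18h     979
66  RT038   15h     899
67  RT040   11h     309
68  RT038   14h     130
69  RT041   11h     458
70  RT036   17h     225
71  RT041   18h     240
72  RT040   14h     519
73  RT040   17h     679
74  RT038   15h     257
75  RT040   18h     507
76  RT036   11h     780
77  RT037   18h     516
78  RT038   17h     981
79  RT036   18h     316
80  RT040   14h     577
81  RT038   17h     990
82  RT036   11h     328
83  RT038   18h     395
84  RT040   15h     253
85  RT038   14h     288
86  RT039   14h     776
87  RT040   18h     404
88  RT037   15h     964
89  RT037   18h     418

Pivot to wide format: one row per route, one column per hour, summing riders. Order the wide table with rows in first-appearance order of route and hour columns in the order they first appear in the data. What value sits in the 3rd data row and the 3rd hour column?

1510

With rows in first-appearance order of route, row 3 is route=RT041. hour columns in first-appearance order: 15h, 14h, 18h, 17h, 11h; column 3 is 18h.
Long rows with route=RT041, hour=18h: 686 + 584 + 240 = 1510.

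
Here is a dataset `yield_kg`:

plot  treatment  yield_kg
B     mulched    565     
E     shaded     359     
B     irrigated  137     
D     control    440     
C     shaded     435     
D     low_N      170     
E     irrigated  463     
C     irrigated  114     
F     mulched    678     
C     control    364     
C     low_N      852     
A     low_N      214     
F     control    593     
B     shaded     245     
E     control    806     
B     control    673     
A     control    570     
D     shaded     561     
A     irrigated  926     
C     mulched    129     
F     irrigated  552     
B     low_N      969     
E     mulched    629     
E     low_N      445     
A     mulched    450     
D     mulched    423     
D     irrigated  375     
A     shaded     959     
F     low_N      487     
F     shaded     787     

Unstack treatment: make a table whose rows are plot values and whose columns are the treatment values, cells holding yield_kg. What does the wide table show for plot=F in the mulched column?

Wide layout: rows indexed by plot, columns are the 5 distinct treatment values (mulched, shaded, irrigated, control, low_N).
Cell (plot=F, treatment=mulched) draws from the long row where plot=F and treatment=mulched, which has yield_kg=678.

678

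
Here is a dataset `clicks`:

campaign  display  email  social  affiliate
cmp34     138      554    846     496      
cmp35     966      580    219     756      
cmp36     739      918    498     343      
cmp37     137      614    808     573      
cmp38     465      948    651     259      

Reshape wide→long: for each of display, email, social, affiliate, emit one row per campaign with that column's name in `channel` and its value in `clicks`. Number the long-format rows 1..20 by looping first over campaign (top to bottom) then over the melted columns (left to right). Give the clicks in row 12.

343

20 rows total (5 × 4). Row 12: index ⌊(12-1)/4⌋ = 2 into campaign → cmp36; (12-1) mod 4 = 3 into the melted columns → affiliate.
So row 12 is (cmp36, affiliate, 343); clicks = 343.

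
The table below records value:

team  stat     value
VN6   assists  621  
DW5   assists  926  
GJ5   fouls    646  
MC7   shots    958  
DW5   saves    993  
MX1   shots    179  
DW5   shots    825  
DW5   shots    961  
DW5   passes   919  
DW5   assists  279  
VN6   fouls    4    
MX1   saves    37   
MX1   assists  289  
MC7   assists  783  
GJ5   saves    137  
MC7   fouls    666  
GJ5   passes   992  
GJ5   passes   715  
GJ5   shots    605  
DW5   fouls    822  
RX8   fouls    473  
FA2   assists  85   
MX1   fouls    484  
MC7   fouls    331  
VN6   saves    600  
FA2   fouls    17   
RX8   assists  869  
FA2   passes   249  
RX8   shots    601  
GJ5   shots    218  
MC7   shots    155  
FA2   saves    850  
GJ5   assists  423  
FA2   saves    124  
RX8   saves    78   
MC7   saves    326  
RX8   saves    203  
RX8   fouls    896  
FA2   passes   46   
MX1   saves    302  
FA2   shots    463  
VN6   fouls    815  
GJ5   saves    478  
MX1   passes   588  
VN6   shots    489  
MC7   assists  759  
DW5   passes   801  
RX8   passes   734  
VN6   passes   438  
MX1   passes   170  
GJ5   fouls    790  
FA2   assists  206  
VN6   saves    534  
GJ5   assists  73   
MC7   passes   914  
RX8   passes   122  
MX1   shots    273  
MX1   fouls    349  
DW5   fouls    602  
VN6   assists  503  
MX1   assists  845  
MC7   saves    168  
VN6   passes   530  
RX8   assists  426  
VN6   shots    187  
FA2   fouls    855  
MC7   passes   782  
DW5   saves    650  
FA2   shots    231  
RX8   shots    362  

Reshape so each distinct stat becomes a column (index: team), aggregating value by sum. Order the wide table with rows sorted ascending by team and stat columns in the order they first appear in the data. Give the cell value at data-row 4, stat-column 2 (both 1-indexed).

With rows sorted ascending by team, row 4 is team=MC7. stat columns in first-appearance order: assists, fouls, shots, saves, passes; column 2 is fouls.
Long rows with team=MC7, stat=fouls: 666 + 331 = 997.

997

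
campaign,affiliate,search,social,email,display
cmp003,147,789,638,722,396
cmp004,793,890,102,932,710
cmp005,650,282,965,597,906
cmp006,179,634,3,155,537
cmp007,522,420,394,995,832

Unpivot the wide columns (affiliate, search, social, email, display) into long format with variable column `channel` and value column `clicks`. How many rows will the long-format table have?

25

5 campaign values × 5 melted columns = 25 rows.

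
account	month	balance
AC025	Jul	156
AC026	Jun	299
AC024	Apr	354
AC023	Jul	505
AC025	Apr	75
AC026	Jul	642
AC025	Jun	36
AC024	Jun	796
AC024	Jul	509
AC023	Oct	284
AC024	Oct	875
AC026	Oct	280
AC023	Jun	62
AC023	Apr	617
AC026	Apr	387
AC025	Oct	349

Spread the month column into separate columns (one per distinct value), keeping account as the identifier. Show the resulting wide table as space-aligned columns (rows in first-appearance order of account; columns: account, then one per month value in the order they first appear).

Columns: account plus the 4 distinct month values (Jul, Jun, Apr, Oct).
For example, row AC025 column Jul takes balance=156 from the long row (AC025, Jul).

account  Jul  Jun  Apr  Oct
AC025    156  36   75   349
AC026    642  299  387  280
AC024    509  796  354  875
AC023    505  62   617  284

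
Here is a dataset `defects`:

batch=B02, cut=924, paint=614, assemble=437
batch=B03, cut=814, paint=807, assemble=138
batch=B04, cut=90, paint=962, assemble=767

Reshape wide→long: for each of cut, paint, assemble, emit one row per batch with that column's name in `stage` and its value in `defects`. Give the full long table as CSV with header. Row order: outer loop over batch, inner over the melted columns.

batch,stage,defects
B02,cut,924
B02,paint,614
B02,assemble,437
B03,cut,814
B03,paint,807
B03,assemble,138
B04,cut,90
B04,paint,962
B04,assemble,767

Each (batch, column) pair becomes one row: 3 × 3 = 9 rows.
For example, (B02, cut) → defects=924.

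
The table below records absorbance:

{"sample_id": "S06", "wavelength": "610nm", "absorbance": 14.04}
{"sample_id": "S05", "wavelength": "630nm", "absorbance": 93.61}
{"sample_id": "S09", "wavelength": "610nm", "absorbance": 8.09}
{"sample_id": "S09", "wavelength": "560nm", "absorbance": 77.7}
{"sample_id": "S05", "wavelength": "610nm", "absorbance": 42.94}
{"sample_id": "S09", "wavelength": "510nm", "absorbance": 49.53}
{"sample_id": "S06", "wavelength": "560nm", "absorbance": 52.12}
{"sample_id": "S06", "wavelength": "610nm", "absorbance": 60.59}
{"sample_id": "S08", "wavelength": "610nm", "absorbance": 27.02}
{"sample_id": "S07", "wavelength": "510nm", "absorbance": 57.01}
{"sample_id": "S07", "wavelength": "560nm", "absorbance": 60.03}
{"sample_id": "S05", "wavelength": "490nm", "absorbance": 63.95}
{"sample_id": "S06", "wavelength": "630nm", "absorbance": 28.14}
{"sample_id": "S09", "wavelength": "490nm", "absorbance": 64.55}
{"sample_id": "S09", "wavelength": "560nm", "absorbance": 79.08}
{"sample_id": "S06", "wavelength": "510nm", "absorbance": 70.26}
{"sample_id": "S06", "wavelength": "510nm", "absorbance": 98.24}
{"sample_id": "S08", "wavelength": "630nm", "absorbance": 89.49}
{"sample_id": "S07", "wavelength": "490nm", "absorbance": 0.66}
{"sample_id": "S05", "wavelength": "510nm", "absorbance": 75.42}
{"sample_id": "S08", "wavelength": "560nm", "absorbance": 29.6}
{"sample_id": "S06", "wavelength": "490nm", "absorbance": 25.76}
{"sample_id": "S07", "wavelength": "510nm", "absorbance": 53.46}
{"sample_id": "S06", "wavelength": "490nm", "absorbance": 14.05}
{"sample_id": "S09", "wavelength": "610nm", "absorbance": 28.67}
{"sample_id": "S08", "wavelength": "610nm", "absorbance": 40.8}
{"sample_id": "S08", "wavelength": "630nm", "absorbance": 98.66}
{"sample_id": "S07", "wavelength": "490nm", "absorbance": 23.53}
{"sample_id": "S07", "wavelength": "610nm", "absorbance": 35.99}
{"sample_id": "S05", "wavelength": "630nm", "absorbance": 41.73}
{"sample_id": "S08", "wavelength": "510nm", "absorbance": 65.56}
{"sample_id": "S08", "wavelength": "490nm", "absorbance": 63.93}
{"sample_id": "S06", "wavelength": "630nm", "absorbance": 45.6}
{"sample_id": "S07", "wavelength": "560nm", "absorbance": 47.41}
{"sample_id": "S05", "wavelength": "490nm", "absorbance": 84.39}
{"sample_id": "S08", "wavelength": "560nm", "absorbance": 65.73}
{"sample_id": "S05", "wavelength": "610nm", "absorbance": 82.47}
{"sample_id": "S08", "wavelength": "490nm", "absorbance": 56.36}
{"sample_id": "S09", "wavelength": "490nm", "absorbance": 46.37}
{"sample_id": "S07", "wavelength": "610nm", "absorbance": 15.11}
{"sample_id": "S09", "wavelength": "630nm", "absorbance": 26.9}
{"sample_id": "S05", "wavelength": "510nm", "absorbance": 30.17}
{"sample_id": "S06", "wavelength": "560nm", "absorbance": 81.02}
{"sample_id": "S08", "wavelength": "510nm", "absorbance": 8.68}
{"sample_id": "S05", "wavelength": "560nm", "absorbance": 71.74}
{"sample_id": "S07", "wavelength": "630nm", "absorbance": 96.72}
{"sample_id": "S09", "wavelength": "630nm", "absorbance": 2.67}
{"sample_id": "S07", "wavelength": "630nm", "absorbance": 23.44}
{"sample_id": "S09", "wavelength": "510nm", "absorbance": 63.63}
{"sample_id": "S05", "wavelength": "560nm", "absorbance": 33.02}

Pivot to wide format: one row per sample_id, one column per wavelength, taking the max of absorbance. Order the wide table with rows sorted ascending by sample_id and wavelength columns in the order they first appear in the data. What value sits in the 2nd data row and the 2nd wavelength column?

45.6

With rows sorted ascending by sample_id, row 2 is sample_id=S06. wavelength columns in first-appearance order: 610nm, 630nm, 560nm, 510nm, 490nm; column 2 is 630nm.
Long rows with sample_id=S06, wavelength=630nm: max(28.14, 45.6) = 45.6.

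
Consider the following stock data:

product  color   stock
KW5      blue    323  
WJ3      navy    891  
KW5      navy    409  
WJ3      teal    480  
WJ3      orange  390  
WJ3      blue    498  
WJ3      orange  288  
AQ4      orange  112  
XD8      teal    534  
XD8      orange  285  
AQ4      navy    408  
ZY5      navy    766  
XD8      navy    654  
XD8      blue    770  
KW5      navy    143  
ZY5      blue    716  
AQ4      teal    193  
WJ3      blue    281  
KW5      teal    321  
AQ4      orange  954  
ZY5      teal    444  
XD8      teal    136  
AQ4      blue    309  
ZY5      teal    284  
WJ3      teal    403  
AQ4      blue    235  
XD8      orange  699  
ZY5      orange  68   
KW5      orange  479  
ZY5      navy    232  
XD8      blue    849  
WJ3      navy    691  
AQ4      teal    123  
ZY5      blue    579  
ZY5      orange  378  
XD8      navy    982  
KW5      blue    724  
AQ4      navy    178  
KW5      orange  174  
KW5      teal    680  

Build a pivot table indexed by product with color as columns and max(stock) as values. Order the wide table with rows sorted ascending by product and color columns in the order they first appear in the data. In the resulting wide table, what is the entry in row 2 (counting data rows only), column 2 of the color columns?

409

With rows sorted ascending by product, row 2 is product=KW5. color columns in first-appearance order: blue, navy, teal, orange; column 2 is navy.
Long rows with product=KW5, color=navy: max(409, 143) = 409.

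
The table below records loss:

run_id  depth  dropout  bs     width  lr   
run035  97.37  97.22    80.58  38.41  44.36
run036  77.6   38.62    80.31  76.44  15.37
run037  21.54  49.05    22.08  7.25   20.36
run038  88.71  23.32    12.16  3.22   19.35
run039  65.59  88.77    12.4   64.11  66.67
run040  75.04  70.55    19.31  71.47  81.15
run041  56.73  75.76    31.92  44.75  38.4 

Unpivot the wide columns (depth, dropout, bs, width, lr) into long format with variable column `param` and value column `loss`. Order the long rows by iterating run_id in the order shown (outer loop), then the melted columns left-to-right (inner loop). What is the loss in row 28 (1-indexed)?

19.31

35 rows total (7 × 5). Row 28: index ⌊(28-1)/5⌋ = 5 into run_id → run040; (28-1) mod 5 = 2 into the melted columns → bs.
So row 28 is (run040, bs, 19.31); loss = 19.31.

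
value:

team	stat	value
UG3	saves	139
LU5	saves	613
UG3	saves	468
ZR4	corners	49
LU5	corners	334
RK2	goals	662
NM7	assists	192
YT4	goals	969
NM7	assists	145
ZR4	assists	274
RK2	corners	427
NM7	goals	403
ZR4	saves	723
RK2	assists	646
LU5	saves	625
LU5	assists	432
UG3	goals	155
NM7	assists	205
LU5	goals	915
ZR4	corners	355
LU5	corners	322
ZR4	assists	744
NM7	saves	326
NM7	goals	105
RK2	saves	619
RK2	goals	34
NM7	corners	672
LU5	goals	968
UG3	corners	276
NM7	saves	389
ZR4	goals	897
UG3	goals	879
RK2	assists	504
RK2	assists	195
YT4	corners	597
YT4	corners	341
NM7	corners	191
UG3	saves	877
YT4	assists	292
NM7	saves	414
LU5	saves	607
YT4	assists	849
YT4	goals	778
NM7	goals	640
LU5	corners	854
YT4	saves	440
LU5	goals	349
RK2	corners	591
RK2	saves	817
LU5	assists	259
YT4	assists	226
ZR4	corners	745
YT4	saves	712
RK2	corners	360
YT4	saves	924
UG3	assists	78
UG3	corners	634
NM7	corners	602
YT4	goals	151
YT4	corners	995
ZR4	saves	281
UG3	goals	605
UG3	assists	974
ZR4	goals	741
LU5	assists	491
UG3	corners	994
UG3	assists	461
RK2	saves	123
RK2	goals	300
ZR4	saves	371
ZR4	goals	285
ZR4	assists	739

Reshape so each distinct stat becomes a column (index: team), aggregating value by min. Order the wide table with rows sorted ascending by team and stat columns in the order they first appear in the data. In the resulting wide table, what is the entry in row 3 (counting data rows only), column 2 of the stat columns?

With rows sorted ascending by team, row 3 is team=RK2. stat columns in first-appearance order: saves, corners, goals, assists; column 2 is corners.
Long rows with team=RK2, stat=corners: min(427, 591, 360) = 360.

360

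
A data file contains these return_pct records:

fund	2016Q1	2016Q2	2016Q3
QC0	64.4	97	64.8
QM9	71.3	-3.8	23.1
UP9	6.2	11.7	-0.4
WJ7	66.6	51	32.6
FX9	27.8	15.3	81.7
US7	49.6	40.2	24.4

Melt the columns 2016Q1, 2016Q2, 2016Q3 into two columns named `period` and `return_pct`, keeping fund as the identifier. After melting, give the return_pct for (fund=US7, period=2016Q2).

40.2

Unpivoting turns each (fund, wide-column) pair into one long row.
The wide cell at row US7, column 2016Q2 holds 40.2, so the long row (US7, 2016Q2) has return_pct=40.2.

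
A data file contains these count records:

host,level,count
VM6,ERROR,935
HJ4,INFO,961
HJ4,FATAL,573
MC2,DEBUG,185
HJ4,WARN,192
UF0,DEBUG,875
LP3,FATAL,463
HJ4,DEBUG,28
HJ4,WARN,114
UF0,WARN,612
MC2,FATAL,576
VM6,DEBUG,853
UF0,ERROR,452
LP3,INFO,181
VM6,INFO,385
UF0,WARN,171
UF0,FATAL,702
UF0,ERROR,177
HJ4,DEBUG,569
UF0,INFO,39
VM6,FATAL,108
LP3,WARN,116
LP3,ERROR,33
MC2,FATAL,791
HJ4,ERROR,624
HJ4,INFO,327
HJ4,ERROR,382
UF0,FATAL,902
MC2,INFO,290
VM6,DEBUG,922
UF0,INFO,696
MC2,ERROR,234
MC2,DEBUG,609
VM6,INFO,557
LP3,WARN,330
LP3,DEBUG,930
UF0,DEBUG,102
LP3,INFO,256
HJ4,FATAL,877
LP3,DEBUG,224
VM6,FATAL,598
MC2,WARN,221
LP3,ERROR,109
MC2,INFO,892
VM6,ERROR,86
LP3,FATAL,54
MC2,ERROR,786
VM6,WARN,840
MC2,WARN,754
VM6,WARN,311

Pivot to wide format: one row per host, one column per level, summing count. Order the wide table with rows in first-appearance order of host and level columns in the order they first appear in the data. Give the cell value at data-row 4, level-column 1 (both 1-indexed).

629

With rows in first-appearance order of host, row 4 is host=UF0. level columns in first-appearance order: ERROR, INFO, FATAL, DEBUG, WARN; column 1 is ERROR.
Long rows with host=UF0, level=ERROR: 452 + 177 = 629.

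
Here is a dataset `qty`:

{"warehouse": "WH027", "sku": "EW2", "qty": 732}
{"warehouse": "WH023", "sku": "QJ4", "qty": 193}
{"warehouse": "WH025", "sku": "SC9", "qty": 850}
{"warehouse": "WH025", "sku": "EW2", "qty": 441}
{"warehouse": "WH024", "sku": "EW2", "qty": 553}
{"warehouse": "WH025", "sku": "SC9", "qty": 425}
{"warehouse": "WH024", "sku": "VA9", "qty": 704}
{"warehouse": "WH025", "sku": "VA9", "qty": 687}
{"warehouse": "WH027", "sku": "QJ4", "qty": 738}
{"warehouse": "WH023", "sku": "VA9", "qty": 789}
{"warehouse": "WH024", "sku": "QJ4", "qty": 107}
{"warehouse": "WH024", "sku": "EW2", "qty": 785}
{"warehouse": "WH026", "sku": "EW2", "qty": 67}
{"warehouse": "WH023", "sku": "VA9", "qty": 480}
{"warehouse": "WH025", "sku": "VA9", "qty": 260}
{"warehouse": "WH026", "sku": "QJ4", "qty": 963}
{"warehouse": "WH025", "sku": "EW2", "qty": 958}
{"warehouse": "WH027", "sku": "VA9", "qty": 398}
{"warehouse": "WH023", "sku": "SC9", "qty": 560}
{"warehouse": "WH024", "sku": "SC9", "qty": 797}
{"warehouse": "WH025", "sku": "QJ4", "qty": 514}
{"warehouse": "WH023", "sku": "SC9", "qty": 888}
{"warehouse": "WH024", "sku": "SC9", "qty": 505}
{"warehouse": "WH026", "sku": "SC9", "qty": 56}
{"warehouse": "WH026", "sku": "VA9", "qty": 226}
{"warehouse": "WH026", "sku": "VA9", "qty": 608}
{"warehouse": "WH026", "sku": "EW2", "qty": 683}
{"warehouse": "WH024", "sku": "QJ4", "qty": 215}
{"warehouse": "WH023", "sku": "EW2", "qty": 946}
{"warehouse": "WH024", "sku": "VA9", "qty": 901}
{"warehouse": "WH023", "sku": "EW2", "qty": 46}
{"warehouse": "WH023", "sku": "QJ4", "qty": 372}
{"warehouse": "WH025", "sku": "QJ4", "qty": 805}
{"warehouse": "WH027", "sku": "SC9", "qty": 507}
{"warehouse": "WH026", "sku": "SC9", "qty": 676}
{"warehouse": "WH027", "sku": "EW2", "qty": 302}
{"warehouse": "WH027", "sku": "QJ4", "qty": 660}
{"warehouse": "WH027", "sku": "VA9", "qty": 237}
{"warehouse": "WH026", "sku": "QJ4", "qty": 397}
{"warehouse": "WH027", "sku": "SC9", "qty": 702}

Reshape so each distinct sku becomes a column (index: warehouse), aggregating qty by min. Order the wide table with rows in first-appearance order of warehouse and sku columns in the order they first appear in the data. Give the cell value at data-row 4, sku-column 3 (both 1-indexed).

With rows in first-appearance order of warehouse, row 4 is warehouse=WH024. sku columns in first-appearance order: EW2, QJ4, SC9, VA9; column 3 is SC9.
Long rows with warehouse=WH024, sku=SC9: min(797, 505) = 505.

505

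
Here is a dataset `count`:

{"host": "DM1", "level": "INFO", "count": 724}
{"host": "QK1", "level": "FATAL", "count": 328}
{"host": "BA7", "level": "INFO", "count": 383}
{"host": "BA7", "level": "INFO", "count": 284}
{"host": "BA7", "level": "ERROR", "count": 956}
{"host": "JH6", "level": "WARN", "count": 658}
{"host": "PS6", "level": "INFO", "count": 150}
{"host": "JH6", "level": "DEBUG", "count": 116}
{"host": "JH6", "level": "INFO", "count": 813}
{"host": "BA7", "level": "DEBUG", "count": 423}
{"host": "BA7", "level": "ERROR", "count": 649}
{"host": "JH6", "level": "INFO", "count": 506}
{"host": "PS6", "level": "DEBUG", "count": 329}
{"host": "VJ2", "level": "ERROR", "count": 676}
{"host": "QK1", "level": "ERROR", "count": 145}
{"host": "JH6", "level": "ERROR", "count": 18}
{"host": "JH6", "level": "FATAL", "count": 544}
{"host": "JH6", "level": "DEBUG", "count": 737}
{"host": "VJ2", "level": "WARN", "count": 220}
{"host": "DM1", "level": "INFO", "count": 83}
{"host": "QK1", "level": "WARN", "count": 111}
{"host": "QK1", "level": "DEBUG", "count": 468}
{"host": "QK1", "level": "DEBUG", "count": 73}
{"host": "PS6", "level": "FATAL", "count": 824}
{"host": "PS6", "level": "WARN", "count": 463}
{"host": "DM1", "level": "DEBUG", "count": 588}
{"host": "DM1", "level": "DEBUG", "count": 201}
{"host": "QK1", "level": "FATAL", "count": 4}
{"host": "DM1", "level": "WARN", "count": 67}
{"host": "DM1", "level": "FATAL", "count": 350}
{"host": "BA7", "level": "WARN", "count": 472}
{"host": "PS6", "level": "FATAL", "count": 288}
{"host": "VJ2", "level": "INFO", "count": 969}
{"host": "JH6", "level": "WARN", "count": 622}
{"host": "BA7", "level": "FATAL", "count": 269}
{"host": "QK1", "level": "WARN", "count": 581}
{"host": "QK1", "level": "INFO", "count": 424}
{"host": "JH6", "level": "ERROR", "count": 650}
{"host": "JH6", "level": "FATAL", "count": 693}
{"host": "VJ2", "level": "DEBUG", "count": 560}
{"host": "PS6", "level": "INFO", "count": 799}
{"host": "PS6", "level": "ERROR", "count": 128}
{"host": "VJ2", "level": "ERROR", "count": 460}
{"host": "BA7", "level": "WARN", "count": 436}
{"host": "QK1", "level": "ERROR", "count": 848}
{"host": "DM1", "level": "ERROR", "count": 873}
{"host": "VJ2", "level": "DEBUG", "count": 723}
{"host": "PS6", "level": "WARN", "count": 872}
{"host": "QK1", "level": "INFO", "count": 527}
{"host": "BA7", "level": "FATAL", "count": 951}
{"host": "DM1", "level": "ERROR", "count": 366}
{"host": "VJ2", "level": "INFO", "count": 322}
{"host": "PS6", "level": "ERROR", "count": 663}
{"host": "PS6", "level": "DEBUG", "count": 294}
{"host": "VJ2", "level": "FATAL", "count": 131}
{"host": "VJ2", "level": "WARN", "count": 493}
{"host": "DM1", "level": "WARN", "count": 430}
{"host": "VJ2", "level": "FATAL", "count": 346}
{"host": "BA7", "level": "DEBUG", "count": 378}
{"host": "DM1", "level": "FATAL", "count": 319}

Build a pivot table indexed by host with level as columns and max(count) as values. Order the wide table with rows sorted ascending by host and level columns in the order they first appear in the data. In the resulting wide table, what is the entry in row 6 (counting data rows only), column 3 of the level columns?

With rows sorted ascending by host, row 6 is host=VJ2. level columns in first-appearance order: INFO, FATAL, ERROR, WARN, DEBUG; column 3 is ERROR.
Long rows with host=VJ2, level=ERROR: max(676, 460) = 676.

676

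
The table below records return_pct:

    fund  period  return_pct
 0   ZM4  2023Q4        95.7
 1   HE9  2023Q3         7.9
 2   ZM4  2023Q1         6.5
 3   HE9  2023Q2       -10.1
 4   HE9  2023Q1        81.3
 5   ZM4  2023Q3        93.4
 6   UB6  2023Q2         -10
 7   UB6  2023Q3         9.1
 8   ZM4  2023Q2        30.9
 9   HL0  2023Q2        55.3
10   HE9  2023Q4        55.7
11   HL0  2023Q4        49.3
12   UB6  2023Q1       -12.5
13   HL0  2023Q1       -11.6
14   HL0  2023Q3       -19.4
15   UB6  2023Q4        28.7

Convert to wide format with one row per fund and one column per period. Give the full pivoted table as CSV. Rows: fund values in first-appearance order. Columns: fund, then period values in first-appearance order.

Columns: fund plus the 4 distinct period values (2023Q4, 2023Q3, 2023Q1, 2023Q2).
For example, row ZM4 column 2023Q4 takes return_pct=95.7 from the long row (ZM4, 2023Q4).

fund,2023Q4,2023Q3,2023Q1,2023Q2
ZM4,95.7,93.4,6.5,30.9
HE9,55.7,7.9,81.3,-10.1
UB6,28.7,9.1,-12.5,-10
HL0,49.3,-19.4,-11.6,55.3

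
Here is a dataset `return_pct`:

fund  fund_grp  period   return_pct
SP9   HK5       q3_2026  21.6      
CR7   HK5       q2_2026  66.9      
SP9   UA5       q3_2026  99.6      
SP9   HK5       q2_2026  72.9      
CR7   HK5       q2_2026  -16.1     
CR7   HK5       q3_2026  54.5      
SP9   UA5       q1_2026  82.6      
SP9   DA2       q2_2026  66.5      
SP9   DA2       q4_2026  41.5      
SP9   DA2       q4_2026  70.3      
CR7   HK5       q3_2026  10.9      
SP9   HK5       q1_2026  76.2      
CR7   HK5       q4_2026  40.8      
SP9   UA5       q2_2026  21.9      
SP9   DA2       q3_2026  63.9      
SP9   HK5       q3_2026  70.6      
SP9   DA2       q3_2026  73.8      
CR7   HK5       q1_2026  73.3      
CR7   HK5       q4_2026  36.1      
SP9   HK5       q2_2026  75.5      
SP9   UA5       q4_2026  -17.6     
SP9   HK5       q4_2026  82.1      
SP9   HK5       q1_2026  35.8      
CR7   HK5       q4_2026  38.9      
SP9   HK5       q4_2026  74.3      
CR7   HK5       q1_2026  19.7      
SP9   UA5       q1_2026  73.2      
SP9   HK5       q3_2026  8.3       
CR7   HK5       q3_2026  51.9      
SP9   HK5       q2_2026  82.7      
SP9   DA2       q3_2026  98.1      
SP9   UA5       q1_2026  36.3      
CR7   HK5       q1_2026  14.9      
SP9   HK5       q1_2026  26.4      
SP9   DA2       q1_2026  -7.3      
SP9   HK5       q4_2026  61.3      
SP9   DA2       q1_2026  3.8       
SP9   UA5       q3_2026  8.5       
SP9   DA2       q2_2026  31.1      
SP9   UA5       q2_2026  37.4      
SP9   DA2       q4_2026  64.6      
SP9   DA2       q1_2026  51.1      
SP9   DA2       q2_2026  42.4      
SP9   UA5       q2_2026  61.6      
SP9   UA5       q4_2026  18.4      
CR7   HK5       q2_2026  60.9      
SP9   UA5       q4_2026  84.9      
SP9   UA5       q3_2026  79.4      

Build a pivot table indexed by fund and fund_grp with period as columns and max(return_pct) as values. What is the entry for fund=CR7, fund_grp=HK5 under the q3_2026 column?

54.5

Rows with fund=CR7, fund_grp=HK5 and period=q3_2026: return_pct values are 54.5, 10.9, 51.9.
max(54.5, 10.9, 51.9) = 54.5.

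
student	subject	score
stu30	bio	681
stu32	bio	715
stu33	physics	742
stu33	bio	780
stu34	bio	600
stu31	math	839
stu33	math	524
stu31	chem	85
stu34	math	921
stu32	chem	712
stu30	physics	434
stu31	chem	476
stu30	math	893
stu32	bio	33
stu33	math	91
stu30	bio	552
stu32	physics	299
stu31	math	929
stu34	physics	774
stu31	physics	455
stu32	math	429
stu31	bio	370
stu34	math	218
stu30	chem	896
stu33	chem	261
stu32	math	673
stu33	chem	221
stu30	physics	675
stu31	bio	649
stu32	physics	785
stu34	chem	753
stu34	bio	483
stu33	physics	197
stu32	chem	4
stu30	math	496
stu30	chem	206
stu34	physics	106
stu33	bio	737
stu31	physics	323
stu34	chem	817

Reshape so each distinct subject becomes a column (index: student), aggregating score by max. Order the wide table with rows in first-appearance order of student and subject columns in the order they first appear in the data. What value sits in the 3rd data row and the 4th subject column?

With rows in first-appearance order of student, row 3 is student=stu33. subject columns in first-appearance order: bio, physics, math, chem; column 4 is chem.
Long rows with student=stu33, subject=chem: max(261, 221) = 261.

261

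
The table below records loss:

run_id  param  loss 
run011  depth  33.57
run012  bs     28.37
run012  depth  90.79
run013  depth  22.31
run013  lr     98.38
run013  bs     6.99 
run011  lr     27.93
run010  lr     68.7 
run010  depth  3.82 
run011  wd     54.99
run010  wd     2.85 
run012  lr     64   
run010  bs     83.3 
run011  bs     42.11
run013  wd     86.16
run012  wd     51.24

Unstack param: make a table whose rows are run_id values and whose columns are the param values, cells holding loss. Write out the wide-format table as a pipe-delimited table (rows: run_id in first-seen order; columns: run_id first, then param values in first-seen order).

| run_id | depth | bs | lr | wd |
| run011 | 33.57 | 42.11 | 27.93 | 54.99 |
| run012 | 90.79 | 28.37 | 64 | 51.24 |
| run013 | 22.31 | 6.99 | 98.38 | 86.16 |
| run010 | 3.82 | 83.3 | 68.7 | 2.85 |

Columns: run_id plus the 4 distinct param values (depth, bs, lr, wd).
For example, row run011 column depth takes loss=33.57 from the long row (run011, depth).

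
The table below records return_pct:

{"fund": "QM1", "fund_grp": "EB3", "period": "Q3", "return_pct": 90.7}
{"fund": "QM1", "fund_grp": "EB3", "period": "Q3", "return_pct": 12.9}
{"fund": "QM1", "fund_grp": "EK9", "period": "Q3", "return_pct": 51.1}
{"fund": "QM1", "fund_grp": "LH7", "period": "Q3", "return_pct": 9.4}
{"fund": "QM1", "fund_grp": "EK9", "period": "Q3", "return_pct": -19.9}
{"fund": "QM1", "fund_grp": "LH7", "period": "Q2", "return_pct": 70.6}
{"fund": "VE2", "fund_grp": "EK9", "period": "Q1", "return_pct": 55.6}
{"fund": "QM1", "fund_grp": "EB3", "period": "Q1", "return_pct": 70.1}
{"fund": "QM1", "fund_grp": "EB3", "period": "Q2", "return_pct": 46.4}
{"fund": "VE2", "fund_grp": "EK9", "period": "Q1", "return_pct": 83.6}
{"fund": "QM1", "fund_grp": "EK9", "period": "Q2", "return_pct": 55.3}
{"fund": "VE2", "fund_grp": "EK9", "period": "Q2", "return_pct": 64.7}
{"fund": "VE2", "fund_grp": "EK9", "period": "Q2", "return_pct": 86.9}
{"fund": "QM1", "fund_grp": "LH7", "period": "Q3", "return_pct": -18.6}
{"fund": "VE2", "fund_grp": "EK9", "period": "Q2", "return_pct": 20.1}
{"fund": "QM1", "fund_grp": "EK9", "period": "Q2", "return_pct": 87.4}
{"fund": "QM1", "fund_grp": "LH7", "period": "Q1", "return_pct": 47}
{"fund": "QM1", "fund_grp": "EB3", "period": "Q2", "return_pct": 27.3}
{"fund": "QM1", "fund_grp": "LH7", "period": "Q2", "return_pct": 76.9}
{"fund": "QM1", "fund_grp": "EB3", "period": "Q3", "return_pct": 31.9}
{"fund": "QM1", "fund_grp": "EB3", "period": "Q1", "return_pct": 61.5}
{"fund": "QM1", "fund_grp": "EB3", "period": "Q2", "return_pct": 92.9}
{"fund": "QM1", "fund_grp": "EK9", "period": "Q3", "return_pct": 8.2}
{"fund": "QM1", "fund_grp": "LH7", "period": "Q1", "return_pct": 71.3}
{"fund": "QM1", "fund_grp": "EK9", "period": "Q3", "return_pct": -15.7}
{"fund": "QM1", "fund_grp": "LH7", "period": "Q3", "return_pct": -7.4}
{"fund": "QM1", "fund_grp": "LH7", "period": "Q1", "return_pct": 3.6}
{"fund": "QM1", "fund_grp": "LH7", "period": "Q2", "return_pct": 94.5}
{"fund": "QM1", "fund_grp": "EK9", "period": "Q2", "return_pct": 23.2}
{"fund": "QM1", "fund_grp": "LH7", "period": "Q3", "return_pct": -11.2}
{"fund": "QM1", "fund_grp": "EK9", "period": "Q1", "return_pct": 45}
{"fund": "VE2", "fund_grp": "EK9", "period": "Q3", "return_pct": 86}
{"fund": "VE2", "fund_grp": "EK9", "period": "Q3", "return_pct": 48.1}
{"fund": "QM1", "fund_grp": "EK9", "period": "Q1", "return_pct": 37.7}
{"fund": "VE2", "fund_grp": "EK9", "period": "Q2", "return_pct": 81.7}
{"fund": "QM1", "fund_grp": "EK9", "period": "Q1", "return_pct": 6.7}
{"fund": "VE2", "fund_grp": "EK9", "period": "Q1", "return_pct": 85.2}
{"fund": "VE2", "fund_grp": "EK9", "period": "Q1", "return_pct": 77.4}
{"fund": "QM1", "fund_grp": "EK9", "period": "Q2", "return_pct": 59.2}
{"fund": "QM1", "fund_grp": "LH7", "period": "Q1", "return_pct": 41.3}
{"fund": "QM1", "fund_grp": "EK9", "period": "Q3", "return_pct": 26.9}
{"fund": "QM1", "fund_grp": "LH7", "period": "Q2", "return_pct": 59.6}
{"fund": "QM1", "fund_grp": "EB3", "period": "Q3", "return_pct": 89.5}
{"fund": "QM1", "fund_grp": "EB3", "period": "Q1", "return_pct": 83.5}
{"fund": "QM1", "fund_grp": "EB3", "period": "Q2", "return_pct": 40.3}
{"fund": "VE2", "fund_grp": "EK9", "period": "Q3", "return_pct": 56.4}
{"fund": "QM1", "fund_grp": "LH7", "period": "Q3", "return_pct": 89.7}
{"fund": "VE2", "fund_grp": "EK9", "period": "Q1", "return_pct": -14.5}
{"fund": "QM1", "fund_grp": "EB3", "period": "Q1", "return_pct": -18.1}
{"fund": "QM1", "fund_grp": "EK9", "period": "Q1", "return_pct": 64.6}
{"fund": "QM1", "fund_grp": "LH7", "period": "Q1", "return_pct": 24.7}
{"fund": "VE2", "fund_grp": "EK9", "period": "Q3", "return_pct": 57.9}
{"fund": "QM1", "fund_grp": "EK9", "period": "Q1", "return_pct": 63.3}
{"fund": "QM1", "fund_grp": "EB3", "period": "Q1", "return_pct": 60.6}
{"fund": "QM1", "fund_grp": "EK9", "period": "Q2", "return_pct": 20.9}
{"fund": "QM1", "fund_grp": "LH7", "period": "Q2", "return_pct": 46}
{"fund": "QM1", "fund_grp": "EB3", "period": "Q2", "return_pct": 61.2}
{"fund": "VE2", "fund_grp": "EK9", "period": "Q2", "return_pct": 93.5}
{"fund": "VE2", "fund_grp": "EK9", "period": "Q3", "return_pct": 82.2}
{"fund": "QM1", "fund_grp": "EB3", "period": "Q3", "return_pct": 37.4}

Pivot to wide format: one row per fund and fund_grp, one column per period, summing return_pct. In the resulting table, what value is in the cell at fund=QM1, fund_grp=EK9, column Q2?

Rows with fund=QM1, fund_grp=EK9 and period=Q2: return_pct values are 55.3, 87.4, 23.2, 59.2, 20.9.
55.3 + 87.4 + 23.2 + 59.2 + 20.9 = 246.

246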